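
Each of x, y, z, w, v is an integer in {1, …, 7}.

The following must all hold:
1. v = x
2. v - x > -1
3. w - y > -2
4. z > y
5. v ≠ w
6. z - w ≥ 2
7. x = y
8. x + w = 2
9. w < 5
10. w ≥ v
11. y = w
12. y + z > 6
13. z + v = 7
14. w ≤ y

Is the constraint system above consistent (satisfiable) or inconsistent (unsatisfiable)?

From constraints 1, 7, and 11, v = x = y = w, so v = w. But constraint 5 says v ≠ w. Contradiction.

Unsatisfiable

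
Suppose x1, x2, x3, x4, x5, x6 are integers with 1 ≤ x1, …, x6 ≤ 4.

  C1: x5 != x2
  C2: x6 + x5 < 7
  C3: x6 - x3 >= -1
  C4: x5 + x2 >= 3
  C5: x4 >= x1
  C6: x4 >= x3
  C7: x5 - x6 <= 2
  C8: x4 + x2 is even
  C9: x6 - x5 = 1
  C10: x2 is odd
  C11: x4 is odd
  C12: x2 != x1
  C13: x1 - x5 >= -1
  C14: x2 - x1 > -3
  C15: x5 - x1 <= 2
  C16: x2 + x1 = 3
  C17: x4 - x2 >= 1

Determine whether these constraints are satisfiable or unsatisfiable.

Satisfiable

Try x1 = 2, x2 = 1, x3 = 2, x4 = 3, x5 = 2, x6 = 3.
Check constraint 2: x6 + x5 = 5; constraint 3: x6 - x3 = 1. The remaining constraints are straightforward to verify.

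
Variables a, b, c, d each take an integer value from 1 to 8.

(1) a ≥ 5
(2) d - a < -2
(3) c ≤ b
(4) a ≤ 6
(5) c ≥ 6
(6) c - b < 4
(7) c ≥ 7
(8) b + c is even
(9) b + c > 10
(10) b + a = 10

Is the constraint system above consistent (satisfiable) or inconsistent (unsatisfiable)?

From constraints 3 and 7: b ≥ c ≥ 7. From constraint 1: a ≥ 5. Hence b + a ≥ 12. But constraint 10 requires b + a = 10, and 10 < 12. Contradiction.

Unsatisfiable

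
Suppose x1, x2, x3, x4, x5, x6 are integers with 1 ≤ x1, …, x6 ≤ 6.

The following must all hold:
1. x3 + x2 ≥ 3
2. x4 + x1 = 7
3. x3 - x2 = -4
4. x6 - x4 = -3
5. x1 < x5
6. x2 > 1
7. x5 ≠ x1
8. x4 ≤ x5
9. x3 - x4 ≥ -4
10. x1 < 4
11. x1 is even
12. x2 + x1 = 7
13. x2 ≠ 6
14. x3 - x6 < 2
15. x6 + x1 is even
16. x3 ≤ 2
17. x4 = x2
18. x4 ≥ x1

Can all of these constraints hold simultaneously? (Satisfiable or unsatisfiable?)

The assignment x1 = 2, x2 = 5, x3 = 1, x4 = 5, x5 = 6, x6 = 2 works:
  constraint 1 holds since x3 + x2 = 6.
  constraint 2 holds since x4 + x1 = 7.
The rest check out directly.

Satisfiable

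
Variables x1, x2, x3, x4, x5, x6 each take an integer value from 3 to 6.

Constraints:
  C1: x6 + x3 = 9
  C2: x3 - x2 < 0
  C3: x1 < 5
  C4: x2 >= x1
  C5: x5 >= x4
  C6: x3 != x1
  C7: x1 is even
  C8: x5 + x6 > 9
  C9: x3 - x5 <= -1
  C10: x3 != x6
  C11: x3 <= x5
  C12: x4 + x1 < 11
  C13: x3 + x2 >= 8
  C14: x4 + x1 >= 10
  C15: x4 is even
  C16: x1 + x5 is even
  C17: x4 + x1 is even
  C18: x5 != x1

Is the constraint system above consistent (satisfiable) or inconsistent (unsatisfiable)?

Setting (x1, x2, x3, x4, x5, x6) = (4, 6, 3, 6, 6, 6) satisfies everything: constraint 1: x6 + x3 = 9; constraint 2: x3 - x2 = -3, and the others follow.

Satisfiable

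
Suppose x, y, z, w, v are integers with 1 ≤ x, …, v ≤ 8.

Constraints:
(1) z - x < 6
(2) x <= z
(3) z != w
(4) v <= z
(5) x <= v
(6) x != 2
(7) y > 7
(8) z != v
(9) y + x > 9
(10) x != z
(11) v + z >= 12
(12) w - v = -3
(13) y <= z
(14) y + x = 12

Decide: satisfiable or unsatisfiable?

Satisfiable

Take x = 4, y = 8, z = 8, w = 1, v = 4. Then constraint 1: z - x = 4; constraint 9: y + x = 12; constraint 11: v + z = 12, and every other listed constraint is also met.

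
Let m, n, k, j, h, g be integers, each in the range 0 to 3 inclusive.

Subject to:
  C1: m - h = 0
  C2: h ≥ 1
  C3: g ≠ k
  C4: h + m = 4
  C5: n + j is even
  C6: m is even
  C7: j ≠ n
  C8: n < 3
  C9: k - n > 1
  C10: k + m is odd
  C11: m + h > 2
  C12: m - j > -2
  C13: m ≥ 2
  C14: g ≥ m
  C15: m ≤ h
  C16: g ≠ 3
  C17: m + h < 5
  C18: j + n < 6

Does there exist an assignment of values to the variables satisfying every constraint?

Setting (m, n, k, j, h, g) = (2, 1, 3, 3, 2, 2) satisfies everything: constraint 1: m - h = 0; constraint 4: h + m = 4; constraint 9: k - n = 2, and the others follow.

Satisfiable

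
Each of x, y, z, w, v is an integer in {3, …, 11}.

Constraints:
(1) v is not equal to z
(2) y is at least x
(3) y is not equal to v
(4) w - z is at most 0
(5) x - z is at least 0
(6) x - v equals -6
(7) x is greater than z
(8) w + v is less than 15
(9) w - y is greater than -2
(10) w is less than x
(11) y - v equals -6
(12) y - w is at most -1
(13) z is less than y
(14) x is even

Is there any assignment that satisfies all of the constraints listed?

Unsatisfiable

Constraints 2, 10, and 12 give w < x, x ≤ y, y < w. Chaining: w < x ≤ y < w, which forces w < w — impossible.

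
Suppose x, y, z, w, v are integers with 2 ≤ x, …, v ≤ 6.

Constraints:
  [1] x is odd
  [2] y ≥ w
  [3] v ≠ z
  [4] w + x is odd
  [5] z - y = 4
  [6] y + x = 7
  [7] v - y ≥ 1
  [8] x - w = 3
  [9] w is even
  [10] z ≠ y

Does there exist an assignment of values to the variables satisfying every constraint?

Satisfiable

One satisfying assignment is x = 5, y = 2, z = 6, w = 2, v = 4.
For the less obvious constraints — constraint 5: z - y = 4; constraint 6: y + x = 7; constraint 7: v - y = 2 — and the others hold by inspection.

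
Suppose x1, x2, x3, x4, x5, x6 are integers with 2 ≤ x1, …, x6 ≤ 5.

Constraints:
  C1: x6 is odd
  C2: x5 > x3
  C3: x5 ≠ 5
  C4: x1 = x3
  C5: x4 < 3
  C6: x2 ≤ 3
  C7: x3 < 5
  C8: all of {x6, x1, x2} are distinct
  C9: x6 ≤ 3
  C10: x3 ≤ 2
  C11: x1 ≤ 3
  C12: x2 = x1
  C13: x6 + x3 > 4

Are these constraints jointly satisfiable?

Constraints 6, 9, and 11 confine each of x6, x1, x2 to the 2 values {2, 3} (the domain already gives each ≥ 2).
Constraint 8 requires all 3 of them to be distinct, but only 2 values are available — impossible by the pigeonhole principle.

Unsatisfiable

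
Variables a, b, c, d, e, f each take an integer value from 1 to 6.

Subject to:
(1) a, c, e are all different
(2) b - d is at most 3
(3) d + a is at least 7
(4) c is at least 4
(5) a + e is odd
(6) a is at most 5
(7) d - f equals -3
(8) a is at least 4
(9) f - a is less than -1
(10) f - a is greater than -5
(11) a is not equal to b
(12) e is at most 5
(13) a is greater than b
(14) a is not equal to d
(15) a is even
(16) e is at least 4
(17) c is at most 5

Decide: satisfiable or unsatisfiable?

Constraints 4, 6, 8, 12, 16, and 17 confine each of a, c, e to the 2 values {4, 5}.
Constraint 1 requires all 3 of them to be distinct, but only 2 values are available — impossible by the pigeonhole principle.

Unsatisfiable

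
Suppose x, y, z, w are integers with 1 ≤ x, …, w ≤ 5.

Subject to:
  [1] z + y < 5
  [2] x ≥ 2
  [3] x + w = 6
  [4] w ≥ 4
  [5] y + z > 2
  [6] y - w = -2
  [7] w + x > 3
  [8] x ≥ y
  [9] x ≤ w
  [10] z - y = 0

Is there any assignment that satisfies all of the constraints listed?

Satisfiable

Setting (x, y, z, w) = (2, 2, 2, 4) satisfies everything: constraint 1: z + y = 4; constraint 3: x + w = 6; constraint 5: y + z = 4, and the others follow.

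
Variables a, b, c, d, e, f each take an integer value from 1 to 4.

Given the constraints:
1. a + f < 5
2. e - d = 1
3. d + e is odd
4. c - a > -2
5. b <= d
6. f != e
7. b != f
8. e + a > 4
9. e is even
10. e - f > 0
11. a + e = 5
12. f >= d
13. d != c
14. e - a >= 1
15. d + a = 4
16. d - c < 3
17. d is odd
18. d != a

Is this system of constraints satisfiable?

Satisfiable

One satisfying assignment is a = 1, b = 1, c = 1, d = 3, e = 4, f = 3.
For the less obvious constraints — constraint 1: a + f = 4; constraint 2: e - d = 1; constraint 4: c - a = 0 — and the others hold by inspection.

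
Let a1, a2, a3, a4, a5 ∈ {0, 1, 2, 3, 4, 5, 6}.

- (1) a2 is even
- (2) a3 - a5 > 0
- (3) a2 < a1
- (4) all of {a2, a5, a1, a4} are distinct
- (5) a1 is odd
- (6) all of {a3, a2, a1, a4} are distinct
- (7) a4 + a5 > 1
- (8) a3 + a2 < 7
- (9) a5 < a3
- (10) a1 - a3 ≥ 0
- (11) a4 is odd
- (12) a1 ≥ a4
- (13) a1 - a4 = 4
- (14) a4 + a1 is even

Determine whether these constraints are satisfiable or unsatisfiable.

Take a1 = 5, a2 = 0, a3 = 4, a4 = 1, a5 = 2. Then constraint 2: a3 - a5 = 2; constraint 7: a4 + a5 = 3; constraint 8: a3 + a2 = 4, and every other listed constraint is also met.

Satisfiable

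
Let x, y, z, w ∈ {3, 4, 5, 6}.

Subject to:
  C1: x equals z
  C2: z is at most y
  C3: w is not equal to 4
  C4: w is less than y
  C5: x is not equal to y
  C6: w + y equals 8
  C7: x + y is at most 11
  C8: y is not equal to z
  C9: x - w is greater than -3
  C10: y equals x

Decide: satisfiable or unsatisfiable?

Unsatisfiable

From constraints 1 and 10, y = x = z, so y = z. But constraint 8 says y ≠ z. Contradiction.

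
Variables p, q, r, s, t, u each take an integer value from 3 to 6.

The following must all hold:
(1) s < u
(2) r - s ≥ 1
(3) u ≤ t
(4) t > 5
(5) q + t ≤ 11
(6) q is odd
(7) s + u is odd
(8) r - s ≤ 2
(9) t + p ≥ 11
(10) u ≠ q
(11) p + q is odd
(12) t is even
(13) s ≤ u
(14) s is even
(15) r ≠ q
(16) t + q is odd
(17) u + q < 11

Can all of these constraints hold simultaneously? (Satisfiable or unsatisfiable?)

Satisfiable

Setting (p, q, r, s, t, u) = (6, 3, 6, 4, 6, 5) satisfies everything: constraint 2: r - s = 2; constraint 5: q + t = 9, and the others follow.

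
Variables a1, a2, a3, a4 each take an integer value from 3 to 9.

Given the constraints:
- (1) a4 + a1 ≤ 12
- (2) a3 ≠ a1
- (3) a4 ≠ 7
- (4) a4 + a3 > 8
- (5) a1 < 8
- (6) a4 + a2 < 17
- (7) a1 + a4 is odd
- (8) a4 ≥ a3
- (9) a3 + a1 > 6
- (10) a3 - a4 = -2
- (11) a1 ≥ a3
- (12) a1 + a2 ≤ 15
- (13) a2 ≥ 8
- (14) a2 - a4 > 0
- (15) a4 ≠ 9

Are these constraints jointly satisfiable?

Setting (a1, a2, a3, a4) = (5, 8, 4, 6) satisfies everything: constraint 1: a4 + a1 = 11; constraint 4: a4 + a3 = 10; constraint 6: a4 + a2 = 14, and the others follow.

Satisfiable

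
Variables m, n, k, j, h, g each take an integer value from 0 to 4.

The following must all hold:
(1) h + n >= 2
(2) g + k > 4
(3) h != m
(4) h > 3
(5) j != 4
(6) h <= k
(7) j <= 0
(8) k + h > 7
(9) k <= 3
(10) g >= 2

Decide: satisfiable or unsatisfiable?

From constraint 4: h ≥ 4. From constraints 6 and 9: h ≤ k and k ≤ 3, so h ≤ 3. But 3 < 4, so no value of h works.

Unsatisfiable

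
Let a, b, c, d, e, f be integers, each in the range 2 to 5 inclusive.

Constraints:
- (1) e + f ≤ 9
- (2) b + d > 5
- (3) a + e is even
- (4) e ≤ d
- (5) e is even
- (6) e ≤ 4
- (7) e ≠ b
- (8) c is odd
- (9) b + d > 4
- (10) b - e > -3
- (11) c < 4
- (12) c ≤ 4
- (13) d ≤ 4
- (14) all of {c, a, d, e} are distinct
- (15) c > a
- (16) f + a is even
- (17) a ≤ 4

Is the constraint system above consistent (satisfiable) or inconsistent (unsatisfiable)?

Unsatisfiable

Constraints 6, 12, 13, and 17 confine each of c, a, d, e to the 3 values {2, …, 4} (the domain already gives each ≥ 2).
Constraint 14 requires all 4 of them to be distinct, but only 3 values are available — impossible by the pigeonhole principle.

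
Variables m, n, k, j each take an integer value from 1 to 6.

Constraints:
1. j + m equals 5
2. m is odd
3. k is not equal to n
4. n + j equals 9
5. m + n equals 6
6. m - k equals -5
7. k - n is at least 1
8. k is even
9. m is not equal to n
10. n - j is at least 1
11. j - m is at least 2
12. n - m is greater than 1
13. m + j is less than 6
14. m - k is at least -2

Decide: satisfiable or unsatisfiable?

Unsatisfiable

Constraints 7, 10, 11, and 14 give n − j ≥ 1, j − m ≥ 2, m − k ≥ -2, k − n ≥ 1.
Adding all 4 inequalities: the left sides telescope to 0, and the right sides sum to 1 + 2 + (-2) + 1 = 2. So 0 ≥ 2, which is false.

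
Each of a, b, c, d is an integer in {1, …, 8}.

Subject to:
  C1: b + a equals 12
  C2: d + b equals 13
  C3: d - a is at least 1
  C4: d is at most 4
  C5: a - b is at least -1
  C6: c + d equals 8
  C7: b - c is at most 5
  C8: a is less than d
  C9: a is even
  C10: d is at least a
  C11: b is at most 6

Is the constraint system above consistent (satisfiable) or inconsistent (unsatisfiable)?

From constraint 11: b ≤ 6. From constraints 4 and 10: a ≤ d ≤ 4. Hence b + a ≤ 10. But constraint 1 requires b + a = 12, and 12 > 10. Contradiction.

Unsatisfiable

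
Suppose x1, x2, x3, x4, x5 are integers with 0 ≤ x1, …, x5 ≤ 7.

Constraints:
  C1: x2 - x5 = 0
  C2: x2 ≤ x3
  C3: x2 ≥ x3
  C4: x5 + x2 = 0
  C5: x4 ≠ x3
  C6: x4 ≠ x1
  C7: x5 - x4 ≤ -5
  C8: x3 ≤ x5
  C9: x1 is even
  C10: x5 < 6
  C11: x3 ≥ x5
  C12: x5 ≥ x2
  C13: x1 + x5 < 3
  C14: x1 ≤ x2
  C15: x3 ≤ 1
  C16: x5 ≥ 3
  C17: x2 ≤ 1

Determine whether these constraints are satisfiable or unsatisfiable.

Unsatisfiable

From constraints 11 and 16: x3 ≥ x5 and x5 ≥ 3, so x3 ≥ 3. From constraints 3 and 17: x3 ≤ x2 and x2 ≤ 1, so x3 ≤ 1. But 1 < 3, so no value of x3 works.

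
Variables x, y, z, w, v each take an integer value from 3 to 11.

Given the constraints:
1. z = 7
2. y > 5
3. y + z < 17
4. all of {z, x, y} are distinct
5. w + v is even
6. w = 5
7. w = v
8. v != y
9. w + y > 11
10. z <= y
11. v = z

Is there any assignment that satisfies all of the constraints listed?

Unsatisfiable

Constraint 6 fixes w = 5 and constraint 1 fixes z = 7. Constraints 7 and 11 give w = v = z, so w = z. But 5 ≠ 7 — contradiction.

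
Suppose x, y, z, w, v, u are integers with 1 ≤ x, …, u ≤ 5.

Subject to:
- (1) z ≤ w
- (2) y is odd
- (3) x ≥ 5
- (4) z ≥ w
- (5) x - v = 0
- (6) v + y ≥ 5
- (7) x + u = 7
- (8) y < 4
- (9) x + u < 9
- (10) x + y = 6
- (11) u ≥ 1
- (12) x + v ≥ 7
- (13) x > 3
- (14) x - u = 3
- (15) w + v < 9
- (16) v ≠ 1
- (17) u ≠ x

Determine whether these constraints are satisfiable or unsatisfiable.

Satisfiable

Setting (x, y, z, w, v, u) = (5, 1, 2, 2, 5, 2) satisfies everything: constraint 5: x - v = 0; constraint 6: v + y = 6, and the others follow.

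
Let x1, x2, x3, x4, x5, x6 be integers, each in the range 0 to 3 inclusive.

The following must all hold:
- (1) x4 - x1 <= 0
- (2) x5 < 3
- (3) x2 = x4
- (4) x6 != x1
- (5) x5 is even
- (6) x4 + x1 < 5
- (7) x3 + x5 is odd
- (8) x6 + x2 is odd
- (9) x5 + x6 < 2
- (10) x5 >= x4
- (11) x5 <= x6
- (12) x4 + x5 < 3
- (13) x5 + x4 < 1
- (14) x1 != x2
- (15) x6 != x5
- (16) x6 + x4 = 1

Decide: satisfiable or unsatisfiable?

The assignment x1 = 3, x2 = 0, x3 = 3, x4 = 0, x5 = 0, x6 = 1 works:
  constraint 1 holds since x4 - x1 = -3.
  constraint 6 holds since x4 + x1 = 3.
  constraint 9 holds since x5 + x6 = 1.
The rest check out directly.

Satisfiable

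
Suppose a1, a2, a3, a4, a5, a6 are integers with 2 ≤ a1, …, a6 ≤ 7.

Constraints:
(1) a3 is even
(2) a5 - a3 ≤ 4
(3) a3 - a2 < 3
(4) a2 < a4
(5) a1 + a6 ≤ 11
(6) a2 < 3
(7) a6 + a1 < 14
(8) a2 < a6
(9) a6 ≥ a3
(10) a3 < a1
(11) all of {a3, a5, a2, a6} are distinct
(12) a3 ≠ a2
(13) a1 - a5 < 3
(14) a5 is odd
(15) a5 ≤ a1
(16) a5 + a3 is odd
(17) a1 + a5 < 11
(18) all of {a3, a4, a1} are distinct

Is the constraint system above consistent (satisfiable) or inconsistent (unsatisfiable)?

Satisfiable

Take a1 = 5, a2 = 2, a3 = 4, a4 = 7, a5 = 5, a6 = 6. Then constraint 2: a5 - a3 = 1; constraint 3: a3 - a2 = 2; constraint 5: a1 + a6 = 11, and every other listed constraint is also met.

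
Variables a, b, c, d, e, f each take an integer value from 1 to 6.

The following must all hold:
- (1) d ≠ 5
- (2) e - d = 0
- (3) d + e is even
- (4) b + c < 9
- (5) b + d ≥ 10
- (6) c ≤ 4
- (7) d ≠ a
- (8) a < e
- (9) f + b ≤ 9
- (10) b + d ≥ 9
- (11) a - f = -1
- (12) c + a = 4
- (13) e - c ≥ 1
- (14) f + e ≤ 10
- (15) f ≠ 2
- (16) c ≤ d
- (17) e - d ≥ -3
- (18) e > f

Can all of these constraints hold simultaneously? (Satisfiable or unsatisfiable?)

Satisfiable

Take a = 2, b = 6, c = 2, d = 6, e = 6, f = 3. Then constraint 2: e - d = 0; constraint 4: b + c = 8, and every other listed constraint is also met.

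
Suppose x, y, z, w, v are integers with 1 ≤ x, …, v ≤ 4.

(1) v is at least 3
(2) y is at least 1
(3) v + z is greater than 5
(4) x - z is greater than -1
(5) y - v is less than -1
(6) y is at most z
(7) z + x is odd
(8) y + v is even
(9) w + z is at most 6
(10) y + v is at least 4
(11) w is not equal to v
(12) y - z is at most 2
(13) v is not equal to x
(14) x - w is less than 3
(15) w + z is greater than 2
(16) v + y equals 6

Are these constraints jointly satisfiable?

Try x = 3, y = 2, z = 2, w = 3, v = 4.
Check constraint 3: v + z = 6; constraint 4: x - z = 1; constraint 5: y - v = -2. The remaining constraints are straightforward to verify.

Satisfiable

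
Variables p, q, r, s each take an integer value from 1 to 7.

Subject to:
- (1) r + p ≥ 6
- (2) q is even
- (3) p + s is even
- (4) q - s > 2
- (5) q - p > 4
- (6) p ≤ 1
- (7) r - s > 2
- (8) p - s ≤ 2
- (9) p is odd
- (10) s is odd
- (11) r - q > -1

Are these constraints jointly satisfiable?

Satisfiable

The assignment p = 1, q = 6, r = 6, s = 1 works:
  constraint 1 holds since r + p = 7.
  constraint 4 holds since q - s = 5.
The rest check out directly.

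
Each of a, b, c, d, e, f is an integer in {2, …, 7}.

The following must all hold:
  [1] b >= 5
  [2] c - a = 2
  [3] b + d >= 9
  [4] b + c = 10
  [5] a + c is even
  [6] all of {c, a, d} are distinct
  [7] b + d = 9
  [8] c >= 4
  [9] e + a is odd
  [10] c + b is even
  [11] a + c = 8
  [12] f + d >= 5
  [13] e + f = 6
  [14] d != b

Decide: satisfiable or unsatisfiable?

Setting (a, b, c, d, e, f) = (3, 5, 5, 4, 2, 4) satisfies everything: constraint 2: c - a = 2; constraint 3: b + d = 9; constraint 4: b + c = 10, and the others follow.

Satisfiable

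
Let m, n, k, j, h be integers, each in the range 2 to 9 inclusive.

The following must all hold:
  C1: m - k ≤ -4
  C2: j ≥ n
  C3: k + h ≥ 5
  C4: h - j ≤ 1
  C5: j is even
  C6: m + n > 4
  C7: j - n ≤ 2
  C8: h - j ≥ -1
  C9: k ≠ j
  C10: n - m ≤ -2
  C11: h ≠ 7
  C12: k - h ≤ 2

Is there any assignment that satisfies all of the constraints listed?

Constraints 1, 4, 7, 10, and 12 give n − j ≥ -2, j − h ≥ -1, h − k ≥ -2, k − m ≥ 4, m − n ≥ 2.
Adding all 5 inequalities: the left sides telescope to 0, and the right sides sum to (-2) + (-1) + (-2) + 4 + 2 = 1. So 0 ≥ 1, which is false.

Unsatisfiable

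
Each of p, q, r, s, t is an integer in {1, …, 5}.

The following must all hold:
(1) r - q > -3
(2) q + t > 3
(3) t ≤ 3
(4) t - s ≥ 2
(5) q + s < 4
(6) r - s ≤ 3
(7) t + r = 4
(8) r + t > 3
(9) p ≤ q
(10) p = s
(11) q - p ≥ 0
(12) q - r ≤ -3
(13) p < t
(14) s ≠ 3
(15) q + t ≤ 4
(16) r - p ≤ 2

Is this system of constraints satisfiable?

Unsatisfiable

Constraints 11, 12, and 16 give q − p ≥ 0, p − r ≥ -2, r − q ≥ 3.
Adding all 3 inequalities: the left sides telescope to 0, and the right sides sum to 0 + (-2) + 3 = 1. So 0 ≥ 1, which is false.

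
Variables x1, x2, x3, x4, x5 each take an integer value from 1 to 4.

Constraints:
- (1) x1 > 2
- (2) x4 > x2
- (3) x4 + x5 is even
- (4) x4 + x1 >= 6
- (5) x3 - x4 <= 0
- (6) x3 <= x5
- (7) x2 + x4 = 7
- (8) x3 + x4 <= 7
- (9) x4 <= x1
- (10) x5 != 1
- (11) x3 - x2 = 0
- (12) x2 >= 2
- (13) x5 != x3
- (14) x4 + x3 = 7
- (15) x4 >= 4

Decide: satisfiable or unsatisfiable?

Setting (x1, x2, x3, x4, x5) = (4, 3, 3, 4, 4) satisfies everything: constraint 4: x4 + x1 = 8; constraint 5: x3 - x4 = -1, and the others follow.

Satisfiable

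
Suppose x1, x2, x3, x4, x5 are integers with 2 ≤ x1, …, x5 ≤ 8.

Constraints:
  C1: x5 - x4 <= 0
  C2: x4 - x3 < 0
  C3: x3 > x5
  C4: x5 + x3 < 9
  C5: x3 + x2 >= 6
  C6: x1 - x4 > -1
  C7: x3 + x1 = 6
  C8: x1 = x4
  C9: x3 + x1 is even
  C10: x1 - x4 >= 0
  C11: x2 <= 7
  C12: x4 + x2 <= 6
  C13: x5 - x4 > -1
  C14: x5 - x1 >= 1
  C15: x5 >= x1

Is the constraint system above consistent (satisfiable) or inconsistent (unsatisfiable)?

Unsatisfiable

Constraints 1, 10, and 14 give x4 − x5 ≥ 0, x5 − x1 ≥ 1, x1 − x4 ≥ 0.
Adding all 3 inequalities: the left sides telescope to 0, and the right sides sum to 0 + 1 + 0 = 1. So 0 ≥ 1, which is false.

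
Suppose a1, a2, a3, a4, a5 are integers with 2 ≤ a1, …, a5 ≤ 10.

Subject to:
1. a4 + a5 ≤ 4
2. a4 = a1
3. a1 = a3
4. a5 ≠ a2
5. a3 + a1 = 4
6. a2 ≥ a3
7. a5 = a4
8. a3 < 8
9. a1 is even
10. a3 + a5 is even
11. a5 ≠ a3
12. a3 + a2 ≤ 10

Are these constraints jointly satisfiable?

Unsatisfiable

From constraints 2, 3, and 7, a5 = a4 = a1 = a3, so a5 = a3. But constraint 11 says a5 ≠ a3. Contradiction.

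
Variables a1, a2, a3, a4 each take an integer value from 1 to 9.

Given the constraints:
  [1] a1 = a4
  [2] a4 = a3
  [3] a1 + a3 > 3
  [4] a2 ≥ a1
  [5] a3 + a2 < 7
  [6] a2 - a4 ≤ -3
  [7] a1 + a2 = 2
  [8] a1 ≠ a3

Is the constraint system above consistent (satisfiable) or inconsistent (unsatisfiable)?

Unsatisfiable

From constraints 1 and 2, a1 = a4 = a3, so a1 = a3. But constraint 8 says a1 ≠ a3. Contradiction.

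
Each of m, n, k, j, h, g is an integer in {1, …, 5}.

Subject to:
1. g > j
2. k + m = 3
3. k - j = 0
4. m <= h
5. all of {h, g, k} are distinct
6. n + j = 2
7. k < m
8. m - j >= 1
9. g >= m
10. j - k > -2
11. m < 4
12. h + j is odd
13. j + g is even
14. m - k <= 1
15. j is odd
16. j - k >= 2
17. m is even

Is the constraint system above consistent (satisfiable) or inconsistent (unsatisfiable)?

Unsatisfiable

Constraints 8, 14, and 16 give j − k ≥ 2, k − m ≥ -1, m − j ≥ 1.
Adding all 3 inequalities: the left sides telescope to 0, and the right sides sum to 2 + (-1) + 1 = 2. So 0 ≥ 2, which is false.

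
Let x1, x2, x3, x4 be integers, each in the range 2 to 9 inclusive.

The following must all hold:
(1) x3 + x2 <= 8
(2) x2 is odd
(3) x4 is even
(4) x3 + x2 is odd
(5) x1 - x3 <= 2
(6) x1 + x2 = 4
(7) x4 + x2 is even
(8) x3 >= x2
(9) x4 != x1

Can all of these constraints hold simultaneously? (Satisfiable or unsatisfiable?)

Unsatisfiable

Constraint 3 makes x4 even and constraint 2 makes x2 odd, so x4 + x2 must be odd. Constraint 7 says x4 + x2 is even — contradiction.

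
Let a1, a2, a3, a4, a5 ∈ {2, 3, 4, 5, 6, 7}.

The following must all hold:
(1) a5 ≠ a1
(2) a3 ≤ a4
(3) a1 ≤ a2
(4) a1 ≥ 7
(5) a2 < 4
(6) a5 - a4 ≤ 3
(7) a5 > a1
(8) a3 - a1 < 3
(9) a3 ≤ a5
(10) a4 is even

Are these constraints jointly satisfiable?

Unsatisfiable

From constraints 3 and 4: a2 ≥ a1 and a1 ≥ 7, so a2 ≥ 7. From constraint 5: a2 ≤ 3. But 3 < 7, so no value of a2 works.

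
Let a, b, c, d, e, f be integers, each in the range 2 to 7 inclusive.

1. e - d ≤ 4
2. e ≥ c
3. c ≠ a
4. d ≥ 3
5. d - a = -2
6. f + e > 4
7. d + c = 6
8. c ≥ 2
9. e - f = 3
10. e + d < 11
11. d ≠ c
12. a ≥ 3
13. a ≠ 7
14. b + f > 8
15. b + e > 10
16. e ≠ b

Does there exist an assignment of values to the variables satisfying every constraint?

The assignment a = 6, b = 7, c = 2, d = 4, e = 5, f = 2 works:
  constraint 1 holds since e - d = 1.
  constraint 5 holds since d - a = -2.
The rest check out directly.

Satisfiable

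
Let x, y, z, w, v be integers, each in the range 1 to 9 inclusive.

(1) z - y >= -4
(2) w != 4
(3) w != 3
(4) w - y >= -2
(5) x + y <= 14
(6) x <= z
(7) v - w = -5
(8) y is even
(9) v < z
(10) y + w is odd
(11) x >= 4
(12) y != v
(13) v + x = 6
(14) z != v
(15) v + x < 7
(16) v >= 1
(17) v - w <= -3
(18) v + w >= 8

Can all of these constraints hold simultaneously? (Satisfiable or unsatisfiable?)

The assignment x = 4, y = 8, z = 6, w = 7, v = 2 works:
  constraint 1 holds since z - y = -2.
  constraint 4 holds since w - y = -1.
The rest check out directly.

Satisfiable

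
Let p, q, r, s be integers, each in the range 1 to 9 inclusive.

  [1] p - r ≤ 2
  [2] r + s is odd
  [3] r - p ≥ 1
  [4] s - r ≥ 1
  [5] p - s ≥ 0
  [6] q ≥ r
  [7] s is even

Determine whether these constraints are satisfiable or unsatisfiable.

Unsatisfiable

Constraints 3, 4, and 5 give r − p ≥ 1, p − s ≥ 0, s − r ≥ 1.
Adding all 3 inequalities: the left sides telescope to 0, and the right sides sum to 1 + 0 + 1 = 2. So 0 ≥ 2, which is false.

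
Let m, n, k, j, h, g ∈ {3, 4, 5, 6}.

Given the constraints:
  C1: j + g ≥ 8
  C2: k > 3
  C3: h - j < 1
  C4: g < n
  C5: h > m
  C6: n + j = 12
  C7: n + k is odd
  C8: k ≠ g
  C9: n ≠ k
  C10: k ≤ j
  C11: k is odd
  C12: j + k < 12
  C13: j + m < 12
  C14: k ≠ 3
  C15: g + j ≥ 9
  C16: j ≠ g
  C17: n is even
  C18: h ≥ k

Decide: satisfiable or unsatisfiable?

Satisfiable

Try m = 3, n = 6, k = 5, j = 6, h = 6, g = 4.
Check constraint 1: j + g = 10; constraint 3: h - j = 0; constraint 6: n + j = 12. The remaining constraints are straightforward to verify.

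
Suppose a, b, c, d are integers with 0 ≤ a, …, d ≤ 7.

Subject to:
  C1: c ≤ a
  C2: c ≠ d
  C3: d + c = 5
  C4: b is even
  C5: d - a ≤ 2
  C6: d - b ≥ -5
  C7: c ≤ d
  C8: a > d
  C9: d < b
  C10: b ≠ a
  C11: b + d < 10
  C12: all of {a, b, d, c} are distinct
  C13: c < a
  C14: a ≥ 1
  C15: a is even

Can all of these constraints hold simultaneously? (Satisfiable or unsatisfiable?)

Satisfiable

One satisfying assignment is a = 4, b = 6, c = 2, d = 3.
For the less obvious constraints — constraint 3: d + c = 5; constraint 5: d - a = -1; constraint 6: d - b = -3 — and the others hold by inspection.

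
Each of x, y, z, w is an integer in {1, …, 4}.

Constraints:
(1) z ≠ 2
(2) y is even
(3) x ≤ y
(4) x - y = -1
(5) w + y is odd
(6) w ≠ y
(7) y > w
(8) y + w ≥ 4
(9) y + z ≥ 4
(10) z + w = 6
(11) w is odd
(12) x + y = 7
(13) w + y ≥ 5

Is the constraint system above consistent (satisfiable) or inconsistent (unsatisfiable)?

Satisfiable

Try x = 3, y = 4, z = 3, w = 3.
Check constraint 4: x - y = -1; constraint 8: y + w = 7; constraint 9: y + z = 7. The remaining constraints are straightforward to verify.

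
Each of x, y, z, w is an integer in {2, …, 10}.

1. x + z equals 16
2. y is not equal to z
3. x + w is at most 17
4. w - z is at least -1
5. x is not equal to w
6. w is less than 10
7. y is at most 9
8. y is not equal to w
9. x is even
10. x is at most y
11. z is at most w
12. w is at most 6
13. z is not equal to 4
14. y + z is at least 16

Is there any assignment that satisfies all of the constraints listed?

From constraints 7 and 10: x ≤ y ≤ 9. From constraints 11 and 12: z ≤ w ≤ 6. Hence x + z ≤ 15. But constraint 1 requires x + z = 16, and 16 > 15. Contradiction.

Unsatisfiable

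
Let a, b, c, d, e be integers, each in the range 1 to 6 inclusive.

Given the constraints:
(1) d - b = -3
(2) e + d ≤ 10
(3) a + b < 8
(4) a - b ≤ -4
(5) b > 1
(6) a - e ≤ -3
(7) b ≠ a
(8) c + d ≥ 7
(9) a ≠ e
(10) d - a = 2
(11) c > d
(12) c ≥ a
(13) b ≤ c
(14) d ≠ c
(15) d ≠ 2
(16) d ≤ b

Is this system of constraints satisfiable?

Try a = 1, b = 6, c = 6, d = 3, e = 5.
Check constraint 1: d - b = -3; constraint 2: e + d = 8. The remaining constraints are straightforward to verify.

Satisfiable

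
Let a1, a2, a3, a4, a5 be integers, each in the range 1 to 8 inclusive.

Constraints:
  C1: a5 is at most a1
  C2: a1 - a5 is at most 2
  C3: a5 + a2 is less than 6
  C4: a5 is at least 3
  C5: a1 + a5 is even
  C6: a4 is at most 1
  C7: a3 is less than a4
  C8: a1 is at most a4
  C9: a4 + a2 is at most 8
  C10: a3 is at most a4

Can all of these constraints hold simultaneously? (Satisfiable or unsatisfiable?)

Unsatisfiable

From constraints 1 and 4: a1 ≥ a5 and a5 ≥ 3, so a1 ≥ 3. From constraints 6 and 8: a1 ≤ a4 and a4 ≤ 1, so a1 ≤ 1. But 1 < 3, so no value of a1 works.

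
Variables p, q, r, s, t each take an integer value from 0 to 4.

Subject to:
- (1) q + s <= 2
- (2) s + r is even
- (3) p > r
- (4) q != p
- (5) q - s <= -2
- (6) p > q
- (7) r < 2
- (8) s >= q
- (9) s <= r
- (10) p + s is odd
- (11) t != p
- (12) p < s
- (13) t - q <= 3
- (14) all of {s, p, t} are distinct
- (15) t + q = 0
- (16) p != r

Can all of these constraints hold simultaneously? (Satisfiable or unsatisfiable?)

Constraints 3, 9, and 12 give r < p, p < s, s ≤ r. Chaining: r < p < s ≤ r, which forces r < r — impossible.

Unsatisfiable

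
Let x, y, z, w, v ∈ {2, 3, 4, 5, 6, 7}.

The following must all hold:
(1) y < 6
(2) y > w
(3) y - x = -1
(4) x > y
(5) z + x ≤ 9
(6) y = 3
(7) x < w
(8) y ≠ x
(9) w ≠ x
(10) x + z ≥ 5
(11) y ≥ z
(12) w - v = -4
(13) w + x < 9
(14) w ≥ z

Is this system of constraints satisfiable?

Constraints 2, 4, and 7 give w < y, y < x, x < w. Chaining: w < y < x < w, which forces w < w — impossible.

Unsatisfiable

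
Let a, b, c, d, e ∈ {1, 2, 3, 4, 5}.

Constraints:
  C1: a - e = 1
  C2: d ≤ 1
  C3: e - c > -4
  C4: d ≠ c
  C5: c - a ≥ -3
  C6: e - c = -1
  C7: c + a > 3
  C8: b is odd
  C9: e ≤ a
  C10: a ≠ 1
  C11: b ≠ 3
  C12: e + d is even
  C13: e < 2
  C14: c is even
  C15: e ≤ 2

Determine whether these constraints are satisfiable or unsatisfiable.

Satisfiable

Take a = 2, b = 1, c = 2, d = 1, e = 1. Then constraint 1: a - e = 1; constraint 3: e - c = -1, and every other listed constraint is also met.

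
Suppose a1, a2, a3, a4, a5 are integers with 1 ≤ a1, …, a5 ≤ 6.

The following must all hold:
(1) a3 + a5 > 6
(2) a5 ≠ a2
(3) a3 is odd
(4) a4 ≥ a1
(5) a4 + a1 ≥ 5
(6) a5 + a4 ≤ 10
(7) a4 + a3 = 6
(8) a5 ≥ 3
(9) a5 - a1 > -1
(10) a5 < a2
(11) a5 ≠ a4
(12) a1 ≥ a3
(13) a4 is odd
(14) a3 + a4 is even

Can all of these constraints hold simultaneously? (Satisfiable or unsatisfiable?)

Satisfiable

One satisfying assignment is a1 = 3, a2 = 6, a3 = 3, a4 = 3, a5 = 5.
For the less obvious constraints — constraint 1: a3 + a5 = 8; constraint 5: a4 + a1 = 6; constraint 6: a5 + a4 = 8 — and the others hold by inspection.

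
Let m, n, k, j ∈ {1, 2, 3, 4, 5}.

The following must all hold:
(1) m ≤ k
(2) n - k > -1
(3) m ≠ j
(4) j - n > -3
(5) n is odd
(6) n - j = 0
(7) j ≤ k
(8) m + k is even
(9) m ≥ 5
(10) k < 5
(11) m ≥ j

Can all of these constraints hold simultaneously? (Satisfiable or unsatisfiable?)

From constraints 1 and 9: k ≥ m and m ≥ 5, so k ≥ 5. From constraint 10: k ≤ 4. But 4 < 5, so no value of k works.

Unsatisfiable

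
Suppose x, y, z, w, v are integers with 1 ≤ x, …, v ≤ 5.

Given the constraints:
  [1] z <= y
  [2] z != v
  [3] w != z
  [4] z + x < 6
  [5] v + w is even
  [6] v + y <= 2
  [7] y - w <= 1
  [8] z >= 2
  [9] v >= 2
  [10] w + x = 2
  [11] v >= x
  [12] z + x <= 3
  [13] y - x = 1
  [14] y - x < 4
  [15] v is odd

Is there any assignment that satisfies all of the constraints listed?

Unsatisfiable

From constraint 9: v ≥ 2. From constraints 1 and 8: y ≥ z ≥ 2. Hence v + y ≥ 4. But constraint 6 requires v + y ≤ 2, and 2 < 4. Contradiction.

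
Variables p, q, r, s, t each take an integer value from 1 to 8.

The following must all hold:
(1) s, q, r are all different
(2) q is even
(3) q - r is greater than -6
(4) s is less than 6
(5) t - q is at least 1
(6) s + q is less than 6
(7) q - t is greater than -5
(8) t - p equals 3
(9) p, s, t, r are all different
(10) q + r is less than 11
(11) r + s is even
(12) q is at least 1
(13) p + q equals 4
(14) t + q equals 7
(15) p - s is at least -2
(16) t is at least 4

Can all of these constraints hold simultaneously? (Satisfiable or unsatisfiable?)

Satisfiable

The assignment p = 2, q = 2, r = 7, s = 3, t = 5 works:
  constraint 3 holds since q - r = -5.
  constraint 5 holds since t - q = 3.
  constraint 6 holds since s + q = 5.
The rest check out directly.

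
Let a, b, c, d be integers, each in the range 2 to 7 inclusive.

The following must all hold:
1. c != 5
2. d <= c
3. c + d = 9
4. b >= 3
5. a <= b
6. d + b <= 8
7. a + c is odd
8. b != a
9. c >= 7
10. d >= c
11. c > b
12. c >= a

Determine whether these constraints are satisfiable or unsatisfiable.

Unsatisfiable

From constraints 9 and 10: d ≥ c ≥ 7. From constraint 4: b ≥ 3. Hence d + b ≥ 10. But constraint 6 requires d + b ≤ 8, and 8 < 10. Contradiction.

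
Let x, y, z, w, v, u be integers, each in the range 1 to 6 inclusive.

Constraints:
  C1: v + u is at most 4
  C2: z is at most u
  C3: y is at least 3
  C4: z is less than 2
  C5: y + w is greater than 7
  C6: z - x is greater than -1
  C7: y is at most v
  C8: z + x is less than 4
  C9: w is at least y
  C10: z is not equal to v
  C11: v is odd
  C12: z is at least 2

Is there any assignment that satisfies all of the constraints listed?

From constraints 3 and 7: v ≥ y ≥ 3. From constraints 2 and 12: u ≥ z ≥ 2. Hence v + u ≥ 5. But constraint 1 requires v + u ≤ 4, and 4 < 5. Contradiction.

Unsatisfiable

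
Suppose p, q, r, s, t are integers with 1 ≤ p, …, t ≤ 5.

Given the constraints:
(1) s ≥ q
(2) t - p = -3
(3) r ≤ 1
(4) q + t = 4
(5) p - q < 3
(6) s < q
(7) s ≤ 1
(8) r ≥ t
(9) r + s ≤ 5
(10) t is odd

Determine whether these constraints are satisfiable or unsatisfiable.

Unsatisfiable

From constraints 1 and 7: q ≤ s ≤ 1. From constraints 3 and 8: t ≤ r ≤ 1. Hence q + t ≤ 2. But constraint 4 requires q + t = 4, and 4 > 2. Contradiction.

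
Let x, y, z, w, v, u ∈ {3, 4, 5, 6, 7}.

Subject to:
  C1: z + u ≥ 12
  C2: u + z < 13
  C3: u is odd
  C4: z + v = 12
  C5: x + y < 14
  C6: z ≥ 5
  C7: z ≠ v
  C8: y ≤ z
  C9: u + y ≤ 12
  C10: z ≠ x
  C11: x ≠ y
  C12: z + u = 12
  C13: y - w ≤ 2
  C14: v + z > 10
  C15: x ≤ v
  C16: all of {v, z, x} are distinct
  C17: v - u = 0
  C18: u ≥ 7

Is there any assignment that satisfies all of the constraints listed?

Satisfiable

Setting (x, y, z, w, v, u) = (6, 5, 5, 3, 7, 7) satisfies everything: constraint 1: z + u = 12; constraint 2: u + z = 12; constraint 4: z + v = 12, and the others follow.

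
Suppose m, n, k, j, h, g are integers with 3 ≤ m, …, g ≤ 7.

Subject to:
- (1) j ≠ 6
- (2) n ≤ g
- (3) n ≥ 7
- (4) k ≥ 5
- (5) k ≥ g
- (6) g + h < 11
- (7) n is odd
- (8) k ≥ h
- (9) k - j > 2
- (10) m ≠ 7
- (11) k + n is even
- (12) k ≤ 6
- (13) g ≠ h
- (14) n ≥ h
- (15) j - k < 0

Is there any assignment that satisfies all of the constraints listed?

From constraints 2 and 3: g ≥ n and n ≥ 7, so g ≥ 7. From constraints 5 and 12: g ≤ k and k ≤ 6, so g ≤ 6. But 6 < 7, so no value of g works.

Unsatisfiable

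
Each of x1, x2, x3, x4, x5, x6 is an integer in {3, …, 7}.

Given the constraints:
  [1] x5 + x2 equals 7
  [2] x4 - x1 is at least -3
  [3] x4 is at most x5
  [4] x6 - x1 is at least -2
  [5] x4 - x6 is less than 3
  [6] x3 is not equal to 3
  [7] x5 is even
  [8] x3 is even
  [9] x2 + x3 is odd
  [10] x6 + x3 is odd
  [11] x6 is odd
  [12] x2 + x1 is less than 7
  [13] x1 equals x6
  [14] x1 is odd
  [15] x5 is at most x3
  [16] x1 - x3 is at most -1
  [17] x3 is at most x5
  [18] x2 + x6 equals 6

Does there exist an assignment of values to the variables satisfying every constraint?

Setting (x1, x2, x3, x4, x5, x6) = (3, 3, 4, 3, 4, 3) satisfies everything: constraint 1: x5 + x2 = 7; constraint 2: x4 - x1 = 0; constraint 4: x6 - x1 = 0, and the others follow.

Satisfiable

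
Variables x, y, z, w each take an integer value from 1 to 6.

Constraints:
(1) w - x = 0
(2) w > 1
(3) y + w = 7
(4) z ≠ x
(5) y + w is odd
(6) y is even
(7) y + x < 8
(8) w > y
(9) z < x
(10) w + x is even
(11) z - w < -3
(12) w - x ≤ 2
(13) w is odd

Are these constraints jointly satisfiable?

Satisfiable

One satisfying assignment is x = 5, y = 2, z = 1, w = 5.
For the less obvious constraints — constraint 1: w - x = 0; constraint 3: y + w = 7; constraint 7: y + x = 7 — and the others hold by inspection.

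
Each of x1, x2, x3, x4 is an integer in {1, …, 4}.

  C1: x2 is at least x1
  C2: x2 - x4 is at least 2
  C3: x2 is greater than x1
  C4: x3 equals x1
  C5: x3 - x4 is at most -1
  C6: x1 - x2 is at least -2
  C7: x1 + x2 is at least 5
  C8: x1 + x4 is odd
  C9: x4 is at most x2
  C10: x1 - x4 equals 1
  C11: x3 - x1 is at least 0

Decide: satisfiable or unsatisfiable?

Constraints 2, 5, 6, and 11 give x3 − x1 ≥ 0, x1 − x2 ≥ -2, x2 − x4 ≥ 2, x4 − x3 ≥ 1.
Adding all 4 inequalities: the left sides telescope to 0, and the right sides sum to 0 + (-2) + 2 + 1 = 1. So 0 ≥ 1, which is false.

Unsatisfiable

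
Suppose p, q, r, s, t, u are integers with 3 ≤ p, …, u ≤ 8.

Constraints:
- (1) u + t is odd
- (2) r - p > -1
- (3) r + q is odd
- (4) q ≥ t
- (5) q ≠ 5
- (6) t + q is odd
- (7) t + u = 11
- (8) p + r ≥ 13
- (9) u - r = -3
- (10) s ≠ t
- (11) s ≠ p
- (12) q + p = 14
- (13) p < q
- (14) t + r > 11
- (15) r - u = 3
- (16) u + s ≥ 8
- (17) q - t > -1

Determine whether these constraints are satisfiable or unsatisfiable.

Take p = 6, q = 8, r = 7, s = 4, t = 7, u = 4. Then constraint 2: r - p = 1; constraint 7: t + u = 11, and every other listed constraint is also met.

Satisfiable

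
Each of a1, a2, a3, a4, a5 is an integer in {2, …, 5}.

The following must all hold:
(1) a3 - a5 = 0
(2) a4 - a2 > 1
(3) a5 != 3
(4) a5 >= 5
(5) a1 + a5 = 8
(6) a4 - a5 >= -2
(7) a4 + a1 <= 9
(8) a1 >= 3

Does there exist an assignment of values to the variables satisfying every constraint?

Try a1 = 3, a2 = 3, a3 = 5, a4 = 5, a5 = 5.
Check constraint 1: a3 - a5 = 0; constraint 2: a4 - a2 = 2; constraint 5: a1 + a5 = 8. The remaining constraints are straightforward to verify.

Satisfiable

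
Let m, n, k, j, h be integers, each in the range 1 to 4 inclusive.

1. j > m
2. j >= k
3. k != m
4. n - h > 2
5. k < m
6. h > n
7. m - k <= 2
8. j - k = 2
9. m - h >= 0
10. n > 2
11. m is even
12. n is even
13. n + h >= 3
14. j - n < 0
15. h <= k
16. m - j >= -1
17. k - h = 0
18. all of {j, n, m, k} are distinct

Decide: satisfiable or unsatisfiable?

Constraints 1, 5, 6, 14, and 15 give k < m, m < j, j < n, n < h, h ≤ k. Chaining: k < m < j < n < h ≤ k, which forces k < k — impossible.

Unsatisfiable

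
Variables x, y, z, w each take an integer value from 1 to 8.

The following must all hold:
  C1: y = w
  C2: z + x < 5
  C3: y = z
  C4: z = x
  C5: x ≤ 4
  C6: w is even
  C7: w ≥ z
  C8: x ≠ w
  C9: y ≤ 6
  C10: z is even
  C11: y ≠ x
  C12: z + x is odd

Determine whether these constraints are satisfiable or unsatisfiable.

From constraints 3 and 4, y = z = x, so y = x. But constraint 11 says y ≠ x. Contradiction.

Unsatisfiable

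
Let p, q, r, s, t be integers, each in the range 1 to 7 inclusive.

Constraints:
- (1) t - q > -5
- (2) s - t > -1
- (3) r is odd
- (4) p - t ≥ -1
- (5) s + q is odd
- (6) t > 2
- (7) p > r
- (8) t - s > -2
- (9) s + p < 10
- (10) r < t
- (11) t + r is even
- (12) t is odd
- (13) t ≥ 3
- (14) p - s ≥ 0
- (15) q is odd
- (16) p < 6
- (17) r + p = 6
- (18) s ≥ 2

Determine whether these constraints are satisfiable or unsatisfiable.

Take p = 5, q = 7, r = 1, s = 4, t = 3. Then constraint 1: t - q = -4; constraint 2: s - t = 1, and every other listed constraint is also met.

Satisfiable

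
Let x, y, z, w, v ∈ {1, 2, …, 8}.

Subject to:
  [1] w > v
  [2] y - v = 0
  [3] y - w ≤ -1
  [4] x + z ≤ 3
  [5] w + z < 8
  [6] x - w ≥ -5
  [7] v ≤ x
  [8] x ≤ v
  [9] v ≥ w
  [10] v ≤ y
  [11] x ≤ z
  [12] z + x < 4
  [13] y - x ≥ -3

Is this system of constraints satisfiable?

Unsatisfiable

Constraints 3, 9, and 10 give w ≤ v, v ≤ y, y < w. Chaining: w ≤ v ≤ y < w, which forces w < w — impossible.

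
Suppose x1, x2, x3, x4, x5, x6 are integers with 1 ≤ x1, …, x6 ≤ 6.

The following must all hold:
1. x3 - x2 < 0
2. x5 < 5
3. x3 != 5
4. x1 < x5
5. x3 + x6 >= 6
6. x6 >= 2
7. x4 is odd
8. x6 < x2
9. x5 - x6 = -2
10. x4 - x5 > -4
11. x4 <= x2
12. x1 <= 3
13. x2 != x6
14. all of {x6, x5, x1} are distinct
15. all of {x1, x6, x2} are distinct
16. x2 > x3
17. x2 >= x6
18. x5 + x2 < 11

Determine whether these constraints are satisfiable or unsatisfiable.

Satisfiable

Take x1 = 1, x2 = 6, x3 = 4, x4 = 1, x5 = 3, x6 = 5. Then constraint 1: x3 - x2 = -2; constraint 5: x3 + x6 = 9; constraint 9: x5 - x6 = -2, and every other listed constraint is also met.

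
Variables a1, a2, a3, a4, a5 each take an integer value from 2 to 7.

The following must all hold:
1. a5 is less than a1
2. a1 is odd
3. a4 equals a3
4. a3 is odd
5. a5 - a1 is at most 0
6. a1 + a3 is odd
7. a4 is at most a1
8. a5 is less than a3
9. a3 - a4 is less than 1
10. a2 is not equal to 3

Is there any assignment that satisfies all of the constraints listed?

Unsatisfiable

Constraint 2 makes a1 odd and constraint 4 makes a3 odd, so a1 + a3 must be even. Constraint 6 says a1 + a3 is odd — contradiction.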